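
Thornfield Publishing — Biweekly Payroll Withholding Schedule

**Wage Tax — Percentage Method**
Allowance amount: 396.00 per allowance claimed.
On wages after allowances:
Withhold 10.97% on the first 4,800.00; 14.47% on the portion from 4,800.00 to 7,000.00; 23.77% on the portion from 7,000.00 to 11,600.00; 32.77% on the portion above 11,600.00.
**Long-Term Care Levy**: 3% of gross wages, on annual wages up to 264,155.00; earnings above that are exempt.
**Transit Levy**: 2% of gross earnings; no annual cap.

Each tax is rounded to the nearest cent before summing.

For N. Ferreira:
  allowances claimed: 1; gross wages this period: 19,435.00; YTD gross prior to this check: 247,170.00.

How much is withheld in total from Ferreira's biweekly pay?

5,274.33

Wage Tax: taxable = 19,435.00 − 1×396.00 = 19,039.00
  1,938.32 + 32.77% × (19,039.00 − 11,600.00) = 1,938.32 + 32.77% × 7,439.00 = 4,376.08
Long-Term Care Levy: cap 264,155.00 − YTD 247,170.00 = 16,985.00 subject; 3% × 16,985.00 = 509.55
Transit Levy: 2% × 19,435.00 = 388.70
Total: 4,376.08 + 509.55 + 388.70 = 5,274.33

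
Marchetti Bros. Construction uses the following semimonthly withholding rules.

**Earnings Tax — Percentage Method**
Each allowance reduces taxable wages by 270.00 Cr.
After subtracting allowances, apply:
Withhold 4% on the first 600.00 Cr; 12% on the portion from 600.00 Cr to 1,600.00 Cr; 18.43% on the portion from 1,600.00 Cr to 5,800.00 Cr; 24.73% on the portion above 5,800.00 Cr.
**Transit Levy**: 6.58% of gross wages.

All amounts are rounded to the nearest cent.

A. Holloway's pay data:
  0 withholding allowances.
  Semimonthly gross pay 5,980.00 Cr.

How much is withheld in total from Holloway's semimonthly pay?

1,356.05 Cr

Earnings Tax: taxable = 5,980.00 Cr
  918.06 Cr + 24.73% × (5,980.00 Cr − 5,800.00 Cr) = 918.06 Cr + 24.73% × 180.00 Cr = 962.57 Cr
Transit Levy: 6.58% × 5,980.00 Cr = 393.48 Cr
Total: 962.57 Cr + 393.48 Cr = 1,356.05 Cr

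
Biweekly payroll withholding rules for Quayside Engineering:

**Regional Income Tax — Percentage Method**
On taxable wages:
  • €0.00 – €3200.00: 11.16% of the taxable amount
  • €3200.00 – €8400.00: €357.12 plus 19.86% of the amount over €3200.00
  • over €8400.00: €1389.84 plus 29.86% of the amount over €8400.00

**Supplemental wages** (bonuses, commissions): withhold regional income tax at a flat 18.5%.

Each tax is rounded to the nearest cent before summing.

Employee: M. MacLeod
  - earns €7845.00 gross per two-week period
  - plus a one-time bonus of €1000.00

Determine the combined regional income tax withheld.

€1464.62

Regional Income Tax: taxable = €7845.00
  €357.12 + 19.86% × (€7845.00 − €3200.00) = €357.12 + 19.86% × €4645.00 = €1279.62
Supplemental (18.5% flat on bonus): 18.5% × €1000.00 = €185.00
Total regional income tax: €1279.62 + €185.00 = €1464.62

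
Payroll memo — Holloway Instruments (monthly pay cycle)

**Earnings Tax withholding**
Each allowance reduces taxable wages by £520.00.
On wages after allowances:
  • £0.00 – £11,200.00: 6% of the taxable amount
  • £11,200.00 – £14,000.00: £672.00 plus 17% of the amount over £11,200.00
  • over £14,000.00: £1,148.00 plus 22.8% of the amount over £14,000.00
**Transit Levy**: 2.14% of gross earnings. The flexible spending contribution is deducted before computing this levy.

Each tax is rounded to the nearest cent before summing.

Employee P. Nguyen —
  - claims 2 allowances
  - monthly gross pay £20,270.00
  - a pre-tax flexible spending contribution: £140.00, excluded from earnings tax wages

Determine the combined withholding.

Earnings Tax: taxable = £20,270.00 − £140.00 − 2×£520.00 = £19,090.00
  £1,148.00 + 22.8% × (£19,090.00 − £14,000.00) = £1,148.00 + 22.8% × £5,090.00 = £2,308.52
Transit Levy: 2.14% × £20,130.00 = £430.78
Total: £2,308.52 + £430.78 = £2,739.30

£2,739.30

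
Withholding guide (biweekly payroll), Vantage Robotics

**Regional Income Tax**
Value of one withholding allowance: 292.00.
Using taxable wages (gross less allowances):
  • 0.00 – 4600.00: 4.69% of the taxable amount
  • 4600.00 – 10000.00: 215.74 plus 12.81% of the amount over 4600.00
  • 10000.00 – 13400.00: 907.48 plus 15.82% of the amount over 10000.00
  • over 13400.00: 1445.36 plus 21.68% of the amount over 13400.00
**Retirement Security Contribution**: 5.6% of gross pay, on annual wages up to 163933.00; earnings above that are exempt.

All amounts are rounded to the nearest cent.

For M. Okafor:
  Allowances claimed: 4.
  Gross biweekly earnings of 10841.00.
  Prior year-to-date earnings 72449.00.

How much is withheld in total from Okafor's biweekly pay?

1472.69

Regional Income Tax: taxable = 10841.00 − 4×292.00 = 9673.00
  215.74 + 12.81% × (9673.00 − 4600.00) = 215.74 + 12.81% × 5073.00 = 865.59
Retirement Security Contribution: 5.6% × 10841.00 = 607.10
Total: 865.59 + 607.10 = 1472.69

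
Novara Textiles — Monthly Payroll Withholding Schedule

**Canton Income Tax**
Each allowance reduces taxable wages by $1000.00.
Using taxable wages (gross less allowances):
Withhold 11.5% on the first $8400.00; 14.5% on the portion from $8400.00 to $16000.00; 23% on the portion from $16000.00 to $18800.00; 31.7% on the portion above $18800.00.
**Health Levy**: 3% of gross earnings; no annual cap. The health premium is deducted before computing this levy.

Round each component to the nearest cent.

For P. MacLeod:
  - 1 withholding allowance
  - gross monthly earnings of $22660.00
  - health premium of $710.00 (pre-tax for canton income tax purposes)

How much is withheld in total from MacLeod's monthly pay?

$4052.05

Canton Income Tax: taxable = $22660.00 − $710.00 − 1×$1000.00 = $20950.00
  $2712.00 + 31.7% × ($20950.00 − $18800.00) = $2712.00 + 31.7% × $2150.00 = $3393.55
Health Levy: 3% × $21950.00 = $658.50
Total: $3393.55 + $658.50 = $4052.05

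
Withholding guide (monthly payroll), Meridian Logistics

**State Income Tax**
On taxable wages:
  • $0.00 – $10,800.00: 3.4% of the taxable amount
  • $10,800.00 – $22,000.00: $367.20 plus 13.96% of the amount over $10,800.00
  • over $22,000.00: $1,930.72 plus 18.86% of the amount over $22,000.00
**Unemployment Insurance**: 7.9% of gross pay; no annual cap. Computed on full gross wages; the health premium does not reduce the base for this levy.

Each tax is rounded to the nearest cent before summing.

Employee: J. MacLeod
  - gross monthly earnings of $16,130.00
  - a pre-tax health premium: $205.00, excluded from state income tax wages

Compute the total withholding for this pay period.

$2,356.92

State Income Tax: taxable = $16,130.00 − $205.00 = $15,925.00
  $367.20 + 13.96% × ($15,925.00 − $10,800.00) = $367.20 + 13.96% × $5,125.00 = $1,082.65
Unemployment Insurance: 7.9% × $16,130.00 = $1,274.27
Total: $1,082.65 + $1,274.27 = $2,356.92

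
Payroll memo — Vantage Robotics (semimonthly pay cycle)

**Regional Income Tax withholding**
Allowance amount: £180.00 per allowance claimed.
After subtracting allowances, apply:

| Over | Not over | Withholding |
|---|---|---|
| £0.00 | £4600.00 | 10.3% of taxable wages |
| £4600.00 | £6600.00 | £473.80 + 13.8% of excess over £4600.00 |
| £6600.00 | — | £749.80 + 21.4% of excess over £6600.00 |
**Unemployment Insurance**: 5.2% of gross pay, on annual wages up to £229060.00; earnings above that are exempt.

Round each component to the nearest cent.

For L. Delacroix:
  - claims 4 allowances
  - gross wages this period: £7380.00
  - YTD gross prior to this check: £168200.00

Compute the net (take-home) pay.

Regional Income Tax: taxable = £7380.00 − 4×£180.00 = £6660.00
  £749.80 + 21.4% × (£6660.00 − £6600.00) = £749.80 + 21.4% × £60.00 = £762.64
Unemployment Insurance: 5.2% × £7380.00 = £383.76
Total withheld: £762.64 + £383.76 = £1146.40
Net pay: £7380.00 − £1146.40 = £6233.60

£6233.60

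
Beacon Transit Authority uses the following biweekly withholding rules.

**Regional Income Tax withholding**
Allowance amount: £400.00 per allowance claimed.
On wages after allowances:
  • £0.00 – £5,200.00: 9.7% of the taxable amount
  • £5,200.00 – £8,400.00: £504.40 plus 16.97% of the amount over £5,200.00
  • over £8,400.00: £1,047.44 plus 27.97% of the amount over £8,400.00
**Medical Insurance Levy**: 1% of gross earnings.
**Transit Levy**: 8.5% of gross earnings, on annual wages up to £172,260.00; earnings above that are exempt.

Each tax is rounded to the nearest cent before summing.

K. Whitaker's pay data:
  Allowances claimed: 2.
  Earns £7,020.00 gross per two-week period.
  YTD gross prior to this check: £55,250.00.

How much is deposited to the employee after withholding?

Regional Income Tax: taxable = £7,020.00 − 2×£400.00 = £6,220.00
  £504.40 + 16.97% × (£6,220.00 − £5,200.00) = £504.40 + 16.97% × £1,020.00 = £677.49
Medical Insurance Levy: 1% × £7,020.00 = £70.20
Transit Levy: 8.5% × £7,020.00 = £596.70
Total withheld: £677.49 + £70.20 + £596.70 = £1,344.39
Net pay: £7,020.00 − £1,344.39 = £5,675.61

£5,675.61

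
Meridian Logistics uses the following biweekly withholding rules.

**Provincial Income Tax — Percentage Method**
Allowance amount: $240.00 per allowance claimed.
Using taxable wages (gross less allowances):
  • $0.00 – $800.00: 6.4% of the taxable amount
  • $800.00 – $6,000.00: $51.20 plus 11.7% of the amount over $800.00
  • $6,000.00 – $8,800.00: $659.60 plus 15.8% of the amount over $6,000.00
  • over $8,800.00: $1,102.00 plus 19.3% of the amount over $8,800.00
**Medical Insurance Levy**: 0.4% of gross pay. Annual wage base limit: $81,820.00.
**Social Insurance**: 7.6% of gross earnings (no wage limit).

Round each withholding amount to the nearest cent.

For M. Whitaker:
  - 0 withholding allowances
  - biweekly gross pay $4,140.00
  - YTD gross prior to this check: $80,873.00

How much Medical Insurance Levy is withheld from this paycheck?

Medical Insurance Levy: cap $81,820.00 − YTD $80,873.00 = $947.00 subject; 0.4% × $947.00 = $3.79

$3.79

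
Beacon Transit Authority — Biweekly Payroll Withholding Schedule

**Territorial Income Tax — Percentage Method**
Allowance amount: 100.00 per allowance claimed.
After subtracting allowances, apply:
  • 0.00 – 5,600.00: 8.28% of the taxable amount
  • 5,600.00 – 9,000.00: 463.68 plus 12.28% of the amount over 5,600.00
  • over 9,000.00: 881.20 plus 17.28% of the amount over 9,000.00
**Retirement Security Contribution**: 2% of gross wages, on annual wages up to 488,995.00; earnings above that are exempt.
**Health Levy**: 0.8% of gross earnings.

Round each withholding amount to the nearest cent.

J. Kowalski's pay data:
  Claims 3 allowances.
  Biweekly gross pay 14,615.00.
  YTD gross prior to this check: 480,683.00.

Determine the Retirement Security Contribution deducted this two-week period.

166.24

Retirement Security Contribution: cap 488,995.00 − YTD 480,683.00 = 8,312.00 subject; 2% × 8,312.00 = 166.24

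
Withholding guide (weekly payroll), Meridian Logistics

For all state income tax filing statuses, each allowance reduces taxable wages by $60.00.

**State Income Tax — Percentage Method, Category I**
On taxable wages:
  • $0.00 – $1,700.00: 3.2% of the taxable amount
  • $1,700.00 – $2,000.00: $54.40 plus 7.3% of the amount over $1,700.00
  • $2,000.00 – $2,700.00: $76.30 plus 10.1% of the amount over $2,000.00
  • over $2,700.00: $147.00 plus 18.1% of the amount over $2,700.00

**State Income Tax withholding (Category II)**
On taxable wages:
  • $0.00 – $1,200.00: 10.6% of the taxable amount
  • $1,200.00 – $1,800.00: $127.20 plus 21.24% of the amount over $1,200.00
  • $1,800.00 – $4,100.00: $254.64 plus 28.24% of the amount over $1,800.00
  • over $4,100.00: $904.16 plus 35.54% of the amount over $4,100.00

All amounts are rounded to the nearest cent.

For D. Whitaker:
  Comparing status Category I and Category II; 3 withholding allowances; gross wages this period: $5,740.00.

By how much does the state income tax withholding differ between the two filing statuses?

State Income Tax (Category I): taxable = $5,740.00 − 3×$60.00 = $5,560.00
  $147.00 + 18.1% × ($5,560.00 − $2,700.00) = $147.00 + 18.1% × $2,860.00 = $664.66
State Income Tax (Category II): taxable = $5,740.00 − 3×$60.00 = $5,560.00
  $904.16 + 35.54% × ($5,560.00 − $4,100.00) = $904.16 + 35.54% × $1,460.00 = $1,423.04
Difference: |$664.66 − $1,423.04| = $758.38 (higher under Category II)

$758.38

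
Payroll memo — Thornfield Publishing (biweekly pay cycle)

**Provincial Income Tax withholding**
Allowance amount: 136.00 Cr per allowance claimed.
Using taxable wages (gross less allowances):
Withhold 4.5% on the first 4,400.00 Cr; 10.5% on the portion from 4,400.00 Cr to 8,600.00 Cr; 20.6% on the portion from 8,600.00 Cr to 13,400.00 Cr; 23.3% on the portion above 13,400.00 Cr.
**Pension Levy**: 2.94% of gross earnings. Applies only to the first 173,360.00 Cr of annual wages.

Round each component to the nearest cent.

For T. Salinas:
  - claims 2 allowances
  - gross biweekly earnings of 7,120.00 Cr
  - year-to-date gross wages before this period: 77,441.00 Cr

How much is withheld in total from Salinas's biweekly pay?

Provincial Income Tax: taxable = 7,120.00 Cr − 2×136.00 Cr = 6,848.00 Cr
  198.00 Cr + 10.5% × (6,848.00 Cr − 4,400.00 Cr) = 198.00 Cr + 10.5% × 2,448.00 Cr = 455.04 Cr
Pension Levy: 2.94% × 7,120.00 Cr = 209.33 Cr
Total: 455.04 Cr + 209.33 Cr = 664.37 Cr

664.37 Cr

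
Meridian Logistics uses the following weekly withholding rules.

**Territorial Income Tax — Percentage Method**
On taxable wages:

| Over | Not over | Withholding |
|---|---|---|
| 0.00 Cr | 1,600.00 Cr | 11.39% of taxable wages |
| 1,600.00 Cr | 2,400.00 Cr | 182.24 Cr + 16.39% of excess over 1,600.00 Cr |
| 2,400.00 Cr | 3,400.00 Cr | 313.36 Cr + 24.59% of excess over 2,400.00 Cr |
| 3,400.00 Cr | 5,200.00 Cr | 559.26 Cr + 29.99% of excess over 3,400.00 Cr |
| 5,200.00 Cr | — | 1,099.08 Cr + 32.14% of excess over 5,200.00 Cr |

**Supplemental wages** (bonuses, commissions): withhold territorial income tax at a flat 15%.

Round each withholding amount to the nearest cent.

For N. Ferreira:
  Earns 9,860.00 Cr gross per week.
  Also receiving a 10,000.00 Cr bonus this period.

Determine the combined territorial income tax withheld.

Territorial Income Tax: taxable = 9,860.00 Cr
  1,099.08 Cr + 32.14% × (9,860.00 Cr − 5,200.00 Cr) = 1,099.08 Cr + 32.14% × 4,660.00 Cr = 2,596.80 Cr
Supplemental (15% flat on bonus): 15% × 10,000.00 Cr = 1,500.00 Cr
Total territorial income tax: 2,596.80 Cr + 1,500.00 Cr = 4,096.80 Cr

4,096.80 Cr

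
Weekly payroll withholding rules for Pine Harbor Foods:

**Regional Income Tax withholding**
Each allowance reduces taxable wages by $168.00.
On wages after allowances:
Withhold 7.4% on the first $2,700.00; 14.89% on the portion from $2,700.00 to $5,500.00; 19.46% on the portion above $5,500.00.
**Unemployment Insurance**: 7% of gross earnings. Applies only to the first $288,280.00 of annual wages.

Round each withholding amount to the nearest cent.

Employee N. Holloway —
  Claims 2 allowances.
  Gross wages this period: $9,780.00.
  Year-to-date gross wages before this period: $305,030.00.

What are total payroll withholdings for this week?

Regional Income Tax: taxable = $9,780.00 − 2×$168.00 = $9,444.00
  $616.72 + 19.46% × ($9,444.00 − $5,500.00) = $616.72 + 19.46% × $3,944.00 = $1,384.22
Unemployment Insurance: YTD $305,030.00 ≥ cap $288,280.00 → $0.00
Total: $1,384.22 + $0.00 = $1,384.22

$1,384.22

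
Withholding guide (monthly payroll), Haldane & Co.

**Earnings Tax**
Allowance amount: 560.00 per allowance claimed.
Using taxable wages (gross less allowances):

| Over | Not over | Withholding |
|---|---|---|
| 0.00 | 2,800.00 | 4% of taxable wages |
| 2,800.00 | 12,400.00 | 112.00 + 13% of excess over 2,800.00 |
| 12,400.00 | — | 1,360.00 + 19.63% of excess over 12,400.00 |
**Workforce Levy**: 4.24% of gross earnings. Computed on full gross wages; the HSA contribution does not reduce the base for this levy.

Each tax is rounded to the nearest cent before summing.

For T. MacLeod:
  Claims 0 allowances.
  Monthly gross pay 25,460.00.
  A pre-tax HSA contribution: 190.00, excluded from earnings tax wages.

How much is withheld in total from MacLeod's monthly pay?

Earnings Tax: taxable = 25,460.00 − 190.00 = 25,270.00
  1,360.00 + 19.63% × (25,270.00 − 12,400.00) = 1,360.00 + 19.63% × 12,870.00 = 3,886.38
Workforce Levy: 4.24% × 25,460.00 = 1,079.50
Total: 3,886.38 + 1,079.50 = 4,965.88

4,965.88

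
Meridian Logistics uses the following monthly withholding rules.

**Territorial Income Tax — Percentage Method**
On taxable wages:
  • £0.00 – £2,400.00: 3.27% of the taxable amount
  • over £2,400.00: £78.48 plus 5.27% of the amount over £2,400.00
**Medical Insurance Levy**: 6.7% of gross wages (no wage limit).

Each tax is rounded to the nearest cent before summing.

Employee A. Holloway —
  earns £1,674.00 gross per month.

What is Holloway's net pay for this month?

Territorial Income Tax: taxable = £1,674.00
  3.27% × £1,674.00 = £54.74
Medical Insurance Levy: 6.7% × £1,674.00 = £112.16
Total withheld: £54.74 + £112.16 = £166.90
Net pay: £1,674.00 − £166.90 = £1,507.10

£1,507.10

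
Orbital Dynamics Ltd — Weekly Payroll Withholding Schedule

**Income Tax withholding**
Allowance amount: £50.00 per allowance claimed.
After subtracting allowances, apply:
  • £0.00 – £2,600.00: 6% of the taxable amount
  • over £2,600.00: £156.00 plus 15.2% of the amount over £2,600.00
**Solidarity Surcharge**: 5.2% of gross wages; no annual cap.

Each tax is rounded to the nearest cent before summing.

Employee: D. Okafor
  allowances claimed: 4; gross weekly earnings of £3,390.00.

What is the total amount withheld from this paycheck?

Income Tax: taxable = £3,390.00 − 4×£50.00 = £3,190.00
  £156.00 + 15.2% × (£3,190.00 − £2,600.00) = £156.00 + 15.2% × £590.00 = £245.68
Solidarity Surcharge: 5.2% × £3,390.00 = £176.28
Total: £245.68 + £176.28 = £421.96

£421.96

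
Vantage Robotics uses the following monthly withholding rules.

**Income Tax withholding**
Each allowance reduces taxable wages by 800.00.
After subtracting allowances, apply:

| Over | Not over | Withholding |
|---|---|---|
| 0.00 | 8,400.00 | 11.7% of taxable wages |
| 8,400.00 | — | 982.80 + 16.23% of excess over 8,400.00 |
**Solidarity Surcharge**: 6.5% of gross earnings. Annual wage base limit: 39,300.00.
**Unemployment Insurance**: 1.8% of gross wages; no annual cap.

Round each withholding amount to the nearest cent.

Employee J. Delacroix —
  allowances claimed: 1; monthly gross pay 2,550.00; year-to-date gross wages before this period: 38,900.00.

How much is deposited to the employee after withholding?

2,273.35

Income Tax: taxable = 2,550.00 − 1×800.00 = 1,750.00
  11.7% × 1,750.00 = 204.75
Solidarity Surcharge: cap 39,300.00 − YTD 38,900.00 = 400.00 subject; 6.5% × 400.00 = 26.00
Unemployment Insurance: 1.8% × 2,550.00 = 45.90
Total withheld: 204.75 + 26.00 + 45.90 = 276.65
Net pay: 2,550.00 − 276.65 = 2,273.35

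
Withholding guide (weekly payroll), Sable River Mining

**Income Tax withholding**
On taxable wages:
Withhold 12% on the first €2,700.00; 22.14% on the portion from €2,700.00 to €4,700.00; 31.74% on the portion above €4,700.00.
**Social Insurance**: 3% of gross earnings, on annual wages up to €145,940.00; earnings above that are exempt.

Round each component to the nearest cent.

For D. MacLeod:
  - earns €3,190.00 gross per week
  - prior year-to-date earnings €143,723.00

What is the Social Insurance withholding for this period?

Social Insurance: cap €145,940.00 − YTD €143,723.00 = €2,217.00 subject; 3% × €2,217.00 = €66.51

€66.51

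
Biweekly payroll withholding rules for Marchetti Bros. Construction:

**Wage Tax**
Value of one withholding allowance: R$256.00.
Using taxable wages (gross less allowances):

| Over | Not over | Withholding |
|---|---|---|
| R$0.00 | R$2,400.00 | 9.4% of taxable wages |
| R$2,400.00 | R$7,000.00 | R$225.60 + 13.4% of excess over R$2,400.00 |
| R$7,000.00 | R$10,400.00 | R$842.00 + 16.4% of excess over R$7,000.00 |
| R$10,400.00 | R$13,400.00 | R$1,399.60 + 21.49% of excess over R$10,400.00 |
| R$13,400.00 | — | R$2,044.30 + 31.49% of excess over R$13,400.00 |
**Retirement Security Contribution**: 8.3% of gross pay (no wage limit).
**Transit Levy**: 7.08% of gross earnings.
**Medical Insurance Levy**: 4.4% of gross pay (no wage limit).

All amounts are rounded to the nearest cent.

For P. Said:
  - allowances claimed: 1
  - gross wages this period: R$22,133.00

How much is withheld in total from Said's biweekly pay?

Wage Tax: taxable = R$22,133.00 − 1×R$256.00 = R$21,877.00
  R$2,044.30 + 31.49% × (R$21,877.00 − R$13,400.00) = R$2,044.30 + 31.49% × R$8,477.00 = R$4,713.71
Retirement Security Contribution: 8.3% × R$22,133.00 = R$1,837.04
Transit Levy: 7.08% × R$22,133.00 = R$1,567.02
Medical Insurance Levy: 4.4% × R$22,133.00 = R$973.85
Total: R$4,713.71 + R$1,837.04 + R$1,567.02 + R$973.85 = R$9,091.62

R$9,091.62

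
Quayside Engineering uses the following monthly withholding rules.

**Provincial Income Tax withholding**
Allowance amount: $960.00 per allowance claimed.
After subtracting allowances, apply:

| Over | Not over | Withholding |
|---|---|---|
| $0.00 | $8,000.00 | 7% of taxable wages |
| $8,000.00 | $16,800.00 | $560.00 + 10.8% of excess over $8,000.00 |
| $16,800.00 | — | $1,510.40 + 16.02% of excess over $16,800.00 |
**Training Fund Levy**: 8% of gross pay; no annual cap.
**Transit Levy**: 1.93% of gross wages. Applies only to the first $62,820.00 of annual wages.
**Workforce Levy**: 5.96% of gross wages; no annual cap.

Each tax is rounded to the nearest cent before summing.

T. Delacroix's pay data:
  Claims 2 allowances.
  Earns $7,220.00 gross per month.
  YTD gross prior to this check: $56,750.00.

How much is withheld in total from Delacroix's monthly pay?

Provincial Income Tax: taxable = $7,220.00 − 2×$960.00 = $5,300.00
  7% × $5,300.00 = $371.00
Training Fund Levy: 8% × $7,220.00 = $577.60
Transit Levy: cap $62,820.00 − YTD $56,750.00 = $6,070.00 subject; 1.93% × $6,070.00 = $117.15
Workforce Levy: 5.96% × $7,220.00 = $430.31
Total: $371.00 + $577.60 + $117.15 + $430.31 = $1,496.06

$1,496.06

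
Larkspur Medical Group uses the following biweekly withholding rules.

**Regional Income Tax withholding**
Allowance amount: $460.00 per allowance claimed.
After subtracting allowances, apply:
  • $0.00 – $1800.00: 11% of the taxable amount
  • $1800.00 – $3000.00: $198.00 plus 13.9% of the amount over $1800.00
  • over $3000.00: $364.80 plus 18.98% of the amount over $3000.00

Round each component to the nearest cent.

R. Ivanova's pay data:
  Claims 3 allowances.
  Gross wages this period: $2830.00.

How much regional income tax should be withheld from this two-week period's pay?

Regional Income Tax: taxable = $2830.00 − 3×$460.00 = $1450.00
  11% × $1450.00 = $159.50

$159.50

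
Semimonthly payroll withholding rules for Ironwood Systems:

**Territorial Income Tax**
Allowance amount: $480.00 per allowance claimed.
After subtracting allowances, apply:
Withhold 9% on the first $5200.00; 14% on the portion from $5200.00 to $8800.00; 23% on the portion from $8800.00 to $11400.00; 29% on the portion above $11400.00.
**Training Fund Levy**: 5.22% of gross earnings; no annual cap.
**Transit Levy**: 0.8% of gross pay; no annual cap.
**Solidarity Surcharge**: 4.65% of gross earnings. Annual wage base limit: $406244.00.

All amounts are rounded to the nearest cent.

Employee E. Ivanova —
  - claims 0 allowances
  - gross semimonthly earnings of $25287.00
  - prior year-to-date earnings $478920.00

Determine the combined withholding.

Territorial Income Tax: taxable = $25287.00
  $1570.00 + 29% × ($25287.00 − $11400.00) = $1570.00 + 29% × $13887.00 = $5597.23
Training Fund Levy: 5.22% × $25287.00 = $1319.98
Transit Levy: 0.8% × $25287.00 = $202.30
Solidarity Surcharge: YTD $478920.00 ≥ cap $406244.00 → $0.00
Total: $5597.23 + $1319.98 + $202.30 + $0.00 = $7119.51

$7119.51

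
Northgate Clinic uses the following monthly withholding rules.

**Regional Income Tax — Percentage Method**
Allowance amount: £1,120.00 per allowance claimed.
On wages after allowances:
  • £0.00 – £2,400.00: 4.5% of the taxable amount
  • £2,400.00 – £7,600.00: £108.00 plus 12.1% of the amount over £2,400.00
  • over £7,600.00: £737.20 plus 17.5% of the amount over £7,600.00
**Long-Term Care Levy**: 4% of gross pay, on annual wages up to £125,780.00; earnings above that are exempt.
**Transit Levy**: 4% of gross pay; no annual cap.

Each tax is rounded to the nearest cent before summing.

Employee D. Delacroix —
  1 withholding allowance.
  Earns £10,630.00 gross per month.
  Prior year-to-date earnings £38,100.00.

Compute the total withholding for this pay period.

Regional Income Tax: taxable = £10,630.00 − 1×£1,120.00 = £9,510.00
  £737.20 + 17.5% × (£9,510.00 − £7,600.00) = £737.20 + 17.5% × £1,910.00 = £1,071.45
Long-Term Care Levy: 4% × £10,630.00 = £425.20
Transit Levy: 4% × £10,630.00 = £425.20
Total: £1,071.45 + £425.20 + £425.20 = £1,921.85

£1,921.85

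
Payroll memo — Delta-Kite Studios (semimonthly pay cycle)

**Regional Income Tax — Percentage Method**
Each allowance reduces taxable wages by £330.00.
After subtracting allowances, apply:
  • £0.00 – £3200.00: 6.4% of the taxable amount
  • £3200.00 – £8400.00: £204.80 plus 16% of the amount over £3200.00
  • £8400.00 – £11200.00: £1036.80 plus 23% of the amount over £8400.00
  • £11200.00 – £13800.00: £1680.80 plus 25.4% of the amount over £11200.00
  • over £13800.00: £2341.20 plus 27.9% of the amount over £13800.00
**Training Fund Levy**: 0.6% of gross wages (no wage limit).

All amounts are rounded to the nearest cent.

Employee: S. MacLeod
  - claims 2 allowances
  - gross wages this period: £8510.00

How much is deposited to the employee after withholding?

Regional Income Tax: taxable = £8510.00 − 2×£330.00 = £7850.00
  £204.80 + 16% × (£7850.00 − £3200.00) = £204.80 + 16% × £4650.00 = £948.80
Training Fund Levy: 0.6% × £8510.00 = £51.06
Total withheld: £948.80 + £51.06 = £999.86
Net pay: £8510.00 − £999.86 = £7510.14

£7510.14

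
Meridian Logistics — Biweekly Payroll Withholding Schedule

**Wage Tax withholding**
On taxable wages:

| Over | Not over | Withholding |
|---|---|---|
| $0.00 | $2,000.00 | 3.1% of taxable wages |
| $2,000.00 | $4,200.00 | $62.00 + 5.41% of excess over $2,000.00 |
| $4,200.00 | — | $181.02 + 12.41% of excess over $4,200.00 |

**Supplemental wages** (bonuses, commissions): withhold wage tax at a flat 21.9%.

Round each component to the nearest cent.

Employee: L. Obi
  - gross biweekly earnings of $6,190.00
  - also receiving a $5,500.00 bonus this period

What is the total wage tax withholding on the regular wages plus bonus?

Wage Tax: taxable = $6,190.00
  $181.02 + 12.41% × ($6,190.00 − $4,200.00) = $181.02 + 12.41% × $1,990.00 = $427.98
Supplemental (21.9% flat on bonus): 21.9% × $5,500.00 = $1,204.50
Total wage tax: $427.98 + $1,204.50 = $1,632.48

$1,632.48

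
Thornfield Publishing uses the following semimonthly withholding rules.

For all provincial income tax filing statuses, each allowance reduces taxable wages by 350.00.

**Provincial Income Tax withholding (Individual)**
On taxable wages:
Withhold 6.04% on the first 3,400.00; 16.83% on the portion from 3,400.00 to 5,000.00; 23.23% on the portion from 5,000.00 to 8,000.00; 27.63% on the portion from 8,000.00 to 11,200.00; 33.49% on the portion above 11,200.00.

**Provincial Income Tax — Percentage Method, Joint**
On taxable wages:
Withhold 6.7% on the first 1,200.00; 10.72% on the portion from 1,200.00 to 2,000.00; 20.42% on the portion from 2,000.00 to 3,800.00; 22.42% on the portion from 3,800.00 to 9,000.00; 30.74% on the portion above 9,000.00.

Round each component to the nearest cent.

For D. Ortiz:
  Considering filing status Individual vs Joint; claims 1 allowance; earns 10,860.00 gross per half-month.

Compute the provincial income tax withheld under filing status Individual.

1,865.05

Provincial Income Tax (Individual): taxable = 10,860.00 − 1×350.00 = 10,510.00
  1,171.54 + 27.63% × (10,510.00 − 8,000.00) = 1,171.54 + 27.63% × 2,510.00 = 1,865.05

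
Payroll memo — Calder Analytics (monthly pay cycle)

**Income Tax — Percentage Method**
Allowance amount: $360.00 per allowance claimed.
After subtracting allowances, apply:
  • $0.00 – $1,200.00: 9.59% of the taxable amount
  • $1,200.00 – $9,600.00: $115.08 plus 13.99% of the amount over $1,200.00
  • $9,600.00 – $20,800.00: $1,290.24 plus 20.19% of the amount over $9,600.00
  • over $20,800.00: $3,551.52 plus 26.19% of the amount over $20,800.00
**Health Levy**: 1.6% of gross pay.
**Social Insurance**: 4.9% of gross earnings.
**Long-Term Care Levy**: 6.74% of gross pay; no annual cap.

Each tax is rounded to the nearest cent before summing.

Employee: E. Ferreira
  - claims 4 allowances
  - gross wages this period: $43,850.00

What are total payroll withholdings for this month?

Income Tax: taxable = $43,850.00 − 4×$360.00 = $42,410.00
  $3,551.52 + 26.19% × ($42,410.00 − $20,800.00) = $3,551.52 + 26.19% × $21,610.00 = $9,211.18
Health Levy: 1.6% × $43,850.00 = $701.60
Social Insurance: 4.9% × $43,850.00 = $2,148.65
Long-Term Care Levy: 6.74% × $43,850.00 = $2,955.49
Total: $9,211.18 + $701.60 + $2,148.65 + $2,955.49 = $15,016.92

$15,016.92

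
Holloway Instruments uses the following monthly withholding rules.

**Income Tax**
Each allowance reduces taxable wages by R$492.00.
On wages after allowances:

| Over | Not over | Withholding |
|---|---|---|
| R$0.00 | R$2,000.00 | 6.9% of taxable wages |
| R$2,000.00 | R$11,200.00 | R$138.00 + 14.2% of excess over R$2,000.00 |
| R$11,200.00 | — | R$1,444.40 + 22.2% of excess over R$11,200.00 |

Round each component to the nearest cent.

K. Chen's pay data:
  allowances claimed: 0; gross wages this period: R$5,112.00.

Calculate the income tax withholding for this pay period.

R$579.90

Income Tax: taxable = R$5,112.00
  R$138.00 + 14.2% × (R$5,112.00 − R$2,000.00) = R$138.00 + 14.2% × R$3,112.00 = R$579.90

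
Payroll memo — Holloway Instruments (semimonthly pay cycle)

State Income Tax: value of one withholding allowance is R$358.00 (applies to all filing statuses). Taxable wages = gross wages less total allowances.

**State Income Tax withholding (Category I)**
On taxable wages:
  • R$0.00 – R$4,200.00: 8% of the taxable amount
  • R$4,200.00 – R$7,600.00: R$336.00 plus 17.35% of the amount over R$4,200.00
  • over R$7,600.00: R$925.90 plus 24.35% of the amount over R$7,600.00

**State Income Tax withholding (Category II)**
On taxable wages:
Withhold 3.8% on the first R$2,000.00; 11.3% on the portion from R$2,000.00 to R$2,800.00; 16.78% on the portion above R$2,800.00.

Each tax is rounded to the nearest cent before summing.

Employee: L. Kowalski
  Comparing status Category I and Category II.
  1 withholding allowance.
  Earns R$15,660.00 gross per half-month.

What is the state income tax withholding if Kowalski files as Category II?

R$2,264.24

State Income Tax (Category II): taxable = R$15,660.00 − 1×R$358.00 = R$15,302.00
  R$166.40 + 16.78% × (R$15,302.00 − R$2,800.00) = R$166.40 + 16.78% × R$12,502.00 = R$2,264.24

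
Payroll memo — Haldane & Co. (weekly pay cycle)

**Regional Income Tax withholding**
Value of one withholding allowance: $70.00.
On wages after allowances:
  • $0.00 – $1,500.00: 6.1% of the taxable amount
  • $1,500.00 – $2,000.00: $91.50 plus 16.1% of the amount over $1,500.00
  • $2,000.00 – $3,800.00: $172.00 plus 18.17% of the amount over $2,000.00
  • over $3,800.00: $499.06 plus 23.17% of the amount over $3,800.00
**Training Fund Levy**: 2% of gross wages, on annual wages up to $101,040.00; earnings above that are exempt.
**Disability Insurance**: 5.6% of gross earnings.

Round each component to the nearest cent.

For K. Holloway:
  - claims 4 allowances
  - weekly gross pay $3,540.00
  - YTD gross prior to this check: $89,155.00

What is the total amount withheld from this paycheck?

$669.98

Regional Income Tax: taxable = $3,540.00 − 4×$70.00 = $3,260.00
  $172.00 + 18.17% × ($3,260.00 − $2,000.00) = $172.00 + 18.17% × $1,260.00 = $400.94
Training Fund Levy: 2% × $3,540.00 = $70.80
Disability Insurance: 5.6% × $3,540.00 = $198.24
Total: $400.94 + $70.80 + $198.24 = $669.98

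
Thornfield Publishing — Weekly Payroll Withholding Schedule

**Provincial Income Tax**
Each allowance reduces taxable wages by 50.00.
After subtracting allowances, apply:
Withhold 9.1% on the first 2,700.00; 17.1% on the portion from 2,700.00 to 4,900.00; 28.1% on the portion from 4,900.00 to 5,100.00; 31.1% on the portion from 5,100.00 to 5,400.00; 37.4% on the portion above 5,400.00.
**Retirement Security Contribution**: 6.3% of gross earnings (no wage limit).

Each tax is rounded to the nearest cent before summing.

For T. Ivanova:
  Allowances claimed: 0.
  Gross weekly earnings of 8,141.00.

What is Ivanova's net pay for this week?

Provincial Income Tax: taxable = 8,141.00
  771.40 + 37.4% × (8,141.00 − 5,400.00) = 771.40 + 37.4% × 2,741.00 = 1,796.53
Retirement Security Contribution: 6.3% × 8,141.00 = 512.88
Total withheld: 1,796.53 + 512.88 = 2,309.41
Net pay: 8,141.00 − 2,309.41 = 5,831.59

5,831.59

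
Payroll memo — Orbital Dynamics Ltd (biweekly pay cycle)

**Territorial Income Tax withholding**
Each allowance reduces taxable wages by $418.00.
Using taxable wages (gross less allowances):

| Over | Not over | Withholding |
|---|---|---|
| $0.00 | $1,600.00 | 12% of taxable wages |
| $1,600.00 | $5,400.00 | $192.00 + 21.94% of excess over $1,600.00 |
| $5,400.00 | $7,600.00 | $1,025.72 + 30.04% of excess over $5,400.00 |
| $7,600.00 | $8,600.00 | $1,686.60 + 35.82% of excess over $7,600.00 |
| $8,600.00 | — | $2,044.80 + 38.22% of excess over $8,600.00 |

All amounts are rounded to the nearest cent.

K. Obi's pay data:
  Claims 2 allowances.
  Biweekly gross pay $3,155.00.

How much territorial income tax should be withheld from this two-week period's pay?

$349.75

Territorial Income Tax: taxable = $3,155.00 − 2×$418.00 = $2,319.00
  $192.00 + 21.94% × ($2,319.00 − $1,600.00) = $192.00 + 21.94% × $719.00 = $349.75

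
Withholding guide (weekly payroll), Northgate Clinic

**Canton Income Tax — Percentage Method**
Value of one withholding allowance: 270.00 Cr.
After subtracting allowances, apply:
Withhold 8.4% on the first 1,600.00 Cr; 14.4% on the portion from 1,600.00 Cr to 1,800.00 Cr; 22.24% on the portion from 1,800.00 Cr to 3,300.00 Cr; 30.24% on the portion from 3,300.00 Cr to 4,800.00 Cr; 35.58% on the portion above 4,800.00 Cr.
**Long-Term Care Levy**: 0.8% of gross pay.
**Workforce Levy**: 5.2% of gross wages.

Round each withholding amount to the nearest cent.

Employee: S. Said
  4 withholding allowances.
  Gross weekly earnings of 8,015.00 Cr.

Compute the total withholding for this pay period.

2,190.93 Cr

Canton Income Tax: taxable = 8,015.00 Cr − 4×270.00 Cr = 6,935.00 Cr
  950.40 Cr + 35.58% × (6,935.00 Cr − 4,800.00 Cr) = 950.40 Cr + 35.58% × 2,135.00 Cr = 1,710.03 Cr
Long-Term Care Levy: 0.8% × 8,015.00 Cr = 64.12 Cr
Workforce Levy: 5.2% × 8,015.00 Cr = 416.78 Cr
Total: 1,710.03 Cr + 64.12 Cr + 416.78 Cr = 2,190.93 Cr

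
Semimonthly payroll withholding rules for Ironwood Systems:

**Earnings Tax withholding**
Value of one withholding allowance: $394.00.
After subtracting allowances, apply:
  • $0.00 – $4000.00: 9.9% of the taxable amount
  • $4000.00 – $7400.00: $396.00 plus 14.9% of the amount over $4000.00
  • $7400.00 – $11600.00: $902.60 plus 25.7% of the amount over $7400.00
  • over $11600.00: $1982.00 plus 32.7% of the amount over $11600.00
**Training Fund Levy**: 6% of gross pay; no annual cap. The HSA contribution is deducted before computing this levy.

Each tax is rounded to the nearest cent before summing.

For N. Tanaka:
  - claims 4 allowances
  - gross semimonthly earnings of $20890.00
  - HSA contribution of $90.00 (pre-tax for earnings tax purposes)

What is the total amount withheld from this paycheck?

$5723.05

Earnings Tax: taxable = $20890.00 − $90.00 − 4×$394.00 = $19224.00
  $1982.00 + 32.7% × ($19224.00 − $11600.00) = $1982.00 + 32.7% × $7624.00 = $4475.05
Training Fund Levy: 6% × $20800.00 = $1248.00
Total: $4475.05 + $1248.00 = $5723.05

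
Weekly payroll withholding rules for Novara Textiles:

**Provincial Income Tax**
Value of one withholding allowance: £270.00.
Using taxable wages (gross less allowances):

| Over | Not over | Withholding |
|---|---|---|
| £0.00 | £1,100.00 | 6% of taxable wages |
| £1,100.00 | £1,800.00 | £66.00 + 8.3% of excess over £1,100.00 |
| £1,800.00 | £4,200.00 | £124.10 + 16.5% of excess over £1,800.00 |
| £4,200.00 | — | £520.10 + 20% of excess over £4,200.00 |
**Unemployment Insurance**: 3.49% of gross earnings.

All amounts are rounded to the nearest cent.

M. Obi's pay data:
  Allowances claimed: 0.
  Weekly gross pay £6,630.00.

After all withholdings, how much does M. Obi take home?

£5,392.51

Provincial Income Tax: taxable = £6,630.00
  £520.10 + 20% × (£6,630.00 − £4,200.00) = £520.10 + 20% × £2,430.00 = £1,006.10
Unemployment Insurance: 3.49% × £6,630.00 = £231.39
Total withheld: £1,006.10 + £231.39 = £1,237.49
Net pay: £6,630.00 − £1,237.49 = £5,392.51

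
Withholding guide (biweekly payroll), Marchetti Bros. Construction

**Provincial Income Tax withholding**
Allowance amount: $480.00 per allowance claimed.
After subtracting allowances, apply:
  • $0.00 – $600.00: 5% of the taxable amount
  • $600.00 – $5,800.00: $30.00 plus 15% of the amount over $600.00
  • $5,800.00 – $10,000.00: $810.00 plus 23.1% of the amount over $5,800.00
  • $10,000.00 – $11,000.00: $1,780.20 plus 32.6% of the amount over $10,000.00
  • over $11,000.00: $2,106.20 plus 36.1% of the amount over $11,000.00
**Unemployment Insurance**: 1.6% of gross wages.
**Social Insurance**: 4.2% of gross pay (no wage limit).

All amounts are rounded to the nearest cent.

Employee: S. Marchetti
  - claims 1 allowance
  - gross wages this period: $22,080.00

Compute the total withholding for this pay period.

$7,213.44

Provincial Income Tax: taxable = $22,080.00 − 1×$480.00 = $21,600.00
  $2,106.20 + 36.1% × ($21,600.00 − $11,000.00) = $2,106.20 + 36.1% × $10,600.00 = $5,932.80
Unemployment Insurance: 1.6% × $22,080.00 = $353.28
Social Insurance: 4.2% × $22,080.00 = $927.36
Total: $5,932.80 + $353.28 + $927.36 = $7,213.44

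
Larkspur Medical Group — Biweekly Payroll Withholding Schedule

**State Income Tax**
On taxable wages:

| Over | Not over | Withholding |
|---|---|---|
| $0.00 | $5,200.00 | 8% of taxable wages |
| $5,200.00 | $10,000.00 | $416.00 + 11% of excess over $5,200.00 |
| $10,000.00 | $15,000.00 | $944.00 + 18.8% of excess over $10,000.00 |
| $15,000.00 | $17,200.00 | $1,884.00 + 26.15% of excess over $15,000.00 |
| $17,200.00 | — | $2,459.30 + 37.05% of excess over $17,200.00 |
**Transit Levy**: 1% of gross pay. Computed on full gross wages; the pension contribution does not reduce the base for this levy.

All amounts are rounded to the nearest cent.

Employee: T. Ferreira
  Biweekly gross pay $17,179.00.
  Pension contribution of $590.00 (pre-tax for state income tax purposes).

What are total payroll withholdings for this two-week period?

$2,471.31

State Income Tax: taxable = $17,179.00 − $590.00 = $16,589.00
  $1,884.00 + 26.15% × ($16,589.00 − $15,000.00) = $1,884.00 + 26.15% × $1,589.00 = $2,299.52
Transit Levy: 1% × $17,179.00 = $171.79
Total: $2,299.52 + $171.79 = $2,471.31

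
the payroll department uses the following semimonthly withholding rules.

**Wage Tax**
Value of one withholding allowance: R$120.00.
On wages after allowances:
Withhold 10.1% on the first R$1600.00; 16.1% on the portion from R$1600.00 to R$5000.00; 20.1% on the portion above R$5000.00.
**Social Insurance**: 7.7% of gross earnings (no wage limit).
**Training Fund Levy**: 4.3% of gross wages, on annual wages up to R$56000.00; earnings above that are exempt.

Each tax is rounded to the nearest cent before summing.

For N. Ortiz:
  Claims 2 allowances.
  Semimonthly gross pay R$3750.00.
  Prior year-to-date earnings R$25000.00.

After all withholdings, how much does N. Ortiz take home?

Wage Tax: taxable = R$3750.00 − 2×R$120.00 = R$3510.00
  R$161.60 + 16.1% × (R$3510.00 − R$1600.00) = R$161.60 + 16.1% × R$1910.00 = R$469.11
Social Insurance: 7.7% × R$3750.00 = R$288.75
Training Fund Levy: 4.3% × R$3750.00 = R$161.25
Total withheld: R$469.11 + R$288.75 + R$161.25 = R$919.11
Net pay: R$3750.00 − R$919.11 = R$2830.89

R$2830.89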